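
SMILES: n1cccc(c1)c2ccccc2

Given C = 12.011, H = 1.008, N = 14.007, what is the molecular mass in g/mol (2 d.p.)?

Molecular formula: C11H9N.
M = 11×12.011 + 9×1.008 + 1×14.007 = 155.20 g/mol.

155.20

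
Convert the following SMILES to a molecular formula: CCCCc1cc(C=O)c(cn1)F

Heavy atoms from the SMILES: 10 C, 1 F, 1 N, 1 O.
Implicit hydrogens by atom environment:
  3 × C: 2 H each → 6
  3 × C (aromatic): no H
  2 × C (aromatic): 1 H each → 2
  1 × C: 3 H
  1 × C: 1 H
  1 × F: no H
  1 × N (aromatic): no H
  1 × O: no H
  Total hydrogens = 12.
Molecular formula: C10H12FNO

C10H12FNO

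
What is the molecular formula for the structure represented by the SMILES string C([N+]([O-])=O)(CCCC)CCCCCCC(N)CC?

C14H30N2O2

Heavy atoms from the SMILES: 14 C, 2 N, 2 O.
Implicit hydrogens by atom environment:
  10 × C: 2 H each → 20
  2 × C: 3 H each → 6
  2 × C: 1 H each → 2
  1 × N: 2 H
  1 × N (charge +1): no H
  1 × O: no H
  1 × O (charge -1): no H
  Total hydrogens = 30.
Molecular formula: C14H30N2O2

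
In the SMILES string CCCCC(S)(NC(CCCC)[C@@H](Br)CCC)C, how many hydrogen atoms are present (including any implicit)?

Hydrogens are implicit in SMILES; fill each atom to its normal valence:
  8 × C: 2 H each → 16
  4 × C: 3 H each → 12
  2 × C: 1 H each → 2
  1 × Br: no H
  1 × C: no H
  1 × N: 1 H
  1 × S: 1 H
  Total hydrogens = 32.

32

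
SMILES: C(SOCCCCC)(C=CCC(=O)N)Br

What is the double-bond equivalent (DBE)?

2

Molecular formula from the SMILES: C10H18BrNO2S.
DoU = (2C + 2 + N − H − X)/2 = (2·10 + 2 + 1 − 18 − 1)/2 = 4/2 = 2.
(Structurally: 0 ring(s) + 2 π bond(s) = 2.)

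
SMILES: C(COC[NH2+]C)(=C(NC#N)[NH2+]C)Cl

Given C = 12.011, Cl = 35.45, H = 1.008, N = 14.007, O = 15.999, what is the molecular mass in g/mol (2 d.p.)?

206.67

Molecular formula: [C7H15ClN4O]2+.
M = 7×12.011 + 1×35.45 + 15×1.008 + 4×14.007 + 1×15.999 = 206.67 g/mol.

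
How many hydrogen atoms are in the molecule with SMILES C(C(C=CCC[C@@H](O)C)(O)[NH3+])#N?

Hydrogens are implicit in SMILES; fill each atom to its normal valence:
  3 × C: 1 H each → 3
  2 × C: 2 H each → 4
  2 × C: no H
  2 × O: 1 H each → 2
  1 × C: 3 H
  1 × N (charge +1): 3 H
  1 × N: no H
  Total hydrogens = 15.

15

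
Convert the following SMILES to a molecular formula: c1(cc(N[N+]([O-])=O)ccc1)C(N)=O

Heavy atoms from the SMILES: 7 C, 3 N, 3 O.
Implicit hydrogens by atom environment:
  4 × C (aromatic): 1 H each → 4
  2 × C (aromatic): no H
  2 × O: no H
  1 × C: no H
  1 × N: 2 H
  1 × N: 1 H
  1 × N (charge +1): no H
  1 × O (charge -1): no H
  Total hydrogens = 7.
Molecular formula: C7H7N3O3

C7H7N3O3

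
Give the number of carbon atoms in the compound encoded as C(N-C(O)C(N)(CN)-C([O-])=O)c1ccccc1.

11

The symbol for carbon appears 11 times in the SMILES. Lowercase c denotes aromatic carbon and counts toward C.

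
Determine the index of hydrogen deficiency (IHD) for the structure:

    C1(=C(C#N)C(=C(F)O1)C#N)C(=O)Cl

8

Molecular formula from the SMILES: C7ClFN2O2.
DoU = (2C + 2 + N − H − X)/2 = (2·7 + 2 + 2 − 0 − 2)/2 = 16/2 = 8.
(Structurally: 1 ring(s) + 7 π bond(s) = 8.)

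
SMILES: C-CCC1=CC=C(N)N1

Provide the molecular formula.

Heavy atoms from the SMILES: 7 C, 2 N.
Implicit hydrogens by atom environment:
  2 × C: 2 H each → 4
  2 × C (aromatic): 1 H each → 2
  2 × C (aromatic): no H
  1 × C: 3 H
  1 × N: 2 H
  1 × N (aromatic): 1 H
  Total hydrogens = 12.
Molecular formula: C7H12N2

C7H12N2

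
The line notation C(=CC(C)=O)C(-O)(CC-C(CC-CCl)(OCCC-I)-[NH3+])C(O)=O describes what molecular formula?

Heavy atoms from the SMILES: 15 C, 1 Cl, 1 I, 1 N, 5 O.
Implicit hydrogens by atom environment:
  8 × C: 2 H each → 16
  4 × C: no H
  3 × O: no H
  2 × C: 1 H each → 2
  2 × O: 1 H each → 2
  1 × C: 3 H
  1 × Cl: no H
  1 × I: no H
  1 × N (charge +1): 3 H
  Total hydrogens = 26.
Net charge +1.
Molecular formula: C15H26ClINO5+

C15H26ClINO5+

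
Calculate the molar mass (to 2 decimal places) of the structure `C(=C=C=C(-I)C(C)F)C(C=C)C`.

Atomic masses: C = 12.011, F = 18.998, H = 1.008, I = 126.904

278.11

Molecular formula: C10H12FI.
M = 10×12.011 + 1×18.998 + 12×1.008 + 1×126.904 = 278.11 g/mol.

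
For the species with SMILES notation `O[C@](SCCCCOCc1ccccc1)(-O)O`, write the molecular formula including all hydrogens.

Heavy atoms from the SMILES: 12 C, 4 O, 1 S.
Implicit hydrogens by atom environment:
  5 × C: 2 H each → 10
  5 × C (aromatic): 1 H each → 5
  3 × O: 1 H each → 3
  1 × C: no H
  1 × C (aromatic): no H
  1 × O: no H
  1 × S: no H
  Total hydrogens = 18.
Molecular formula: C12H18O4S

C12H18O4S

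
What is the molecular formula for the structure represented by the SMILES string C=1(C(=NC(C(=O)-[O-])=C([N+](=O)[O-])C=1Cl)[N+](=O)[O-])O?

C6HClN3O7-

Heavy atoms from the SMILES: 6 C, 1 Cl, 3 N, 7 O.
Implicit hydrogens by atom environment:
  5 × C (aromatic): no H
  3 × O: no H
  3 × O (charge -1): no H
  2 × N (charge +1): no H
  1 × C: no H
  1 × Cl: no H
  1 × N (aromatic): no H
  1 × O: 1 H
  Total hydrogens = 1.
Net charge -1.
Molecular formula: C6HClN3O7-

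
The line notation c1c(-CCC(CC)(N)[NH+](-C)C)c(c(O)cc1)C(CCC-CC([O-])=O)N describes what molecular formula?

Heavy atoms from the SMILES: 19 C, 3 N, 3 O.
Implicit hydrogens by atom environment:
  7 × C: 2 H each → 14
  3 × C: 3 H each → 9
  3 × C (aromatic): 1 H each → 3
  3 × C (aromatic): no H
  2 × C: no H
  2 × N: 2 H each → 4
  1 × C: 1 H
  1 × N (charge +1): 1 H
  1 × O: 1 H
  1 × O: no H
  1 × O (charge -1): no H
  Total hydrogens = 33.
Molecular formula: C19H33N3O3

C19H33N3O3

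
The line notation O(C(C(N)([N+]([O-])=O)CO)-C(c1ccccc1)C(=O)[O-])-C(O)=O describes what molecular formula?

C12H13N2O8-

Heavy atoms from the SMILES: 12 C, 2 N, 8 O.
Implicit hydrogens by atom environment:
  5 × C (aromatic): 1 H each → 5
  4 × O: no H
  3 × C: no H
  2 × C: 1 H each → 2
  2 × O: 1 H each → 2
  2 × O (charge -1): no H
  1 × C: 2 H
  1 × C (aromatic): no H
  1 × N: 2 H
  1 × N (charge +1): no H
  Total hydrogens = 13.
Net charge -1.
Molecular formula: C12H13N2O8-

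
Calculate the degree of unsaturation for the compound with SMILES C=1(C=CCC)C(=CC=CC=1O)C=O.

6

Molecular formula from the SMILES: C11H12O2.
DoU = (2C + 2 + N − H − X)/2 = (2·11 + 2 + 0 − 12 − 0)/2 = 12/2 = 6.
(Structurally: 1 ring(s) + 5 π bond(s) = 6.)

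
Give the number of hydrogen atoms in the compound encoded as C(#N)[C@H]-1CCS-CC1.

Hydrogens are implicit in SMILES; fill each atom to its normal valence:
  4 × C: 2 H each → 8
  1 × C: 1 H
  1 × C: no H
  1 × N: no H
  1 × S: no H
  Total hydrogens = 9.

9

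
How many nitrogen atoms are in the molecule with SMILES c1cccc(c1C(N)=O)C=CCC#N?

The symbol for nitrogen appears 2 times in the SMILES.

2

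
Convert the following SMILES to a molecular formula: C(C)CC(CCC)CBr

Heavy atoms from the SMILES: 1 Br, 8 C.
Implicit hydrogens by atom environment:
  5 × C: 2 H each → 10
  2 × C: 3 H each → 6
  1 × Br: no H
  1 × C: 1 H
  Total hydrogens = 17.
Molecular formula: C8H17Br

C8H17Br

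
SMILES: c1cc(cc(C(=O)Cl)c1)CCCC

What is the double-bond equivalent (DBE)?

5

Molecular formula from the SMILES: C11H13ClO.
DoU = (2C + 2 + N − H − X)/2 = (2·11 + 2 + 0 − 13 − 1)/2 = 10/2 = 5.
(Structurally: 1 ring(s) + 4 π bond(s) = 5.)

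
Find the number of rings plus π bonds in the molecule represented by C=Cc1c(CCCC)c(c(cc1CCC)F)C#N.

7

Molecular formula from the SMILES: C16H20FN.
DoU = (2C + 2 + N − H − X)/2 = (2·16 + 2 + 1 − 20 − 1)/2 = 14/2 = 7.
(Structurally: 1 ring(s) + 6 π bond(s) = 7.)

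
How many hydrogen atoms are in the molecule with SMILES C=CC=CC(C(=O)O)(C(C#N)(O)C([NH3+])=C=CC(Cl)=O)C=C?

Hydrogens are implicit in SMILES; fill each atom to its normal valence:
  7 × C: no H
  5 × C: 1 H each → 5
  2 × C: 2 H each → 4
  2 × O: 1 H each → 2
  2 × O: no H
  1 × Cl: no H
  1 × N (charge +1): 3 H
  1 × N: no H
  Total hydrogens = 14.

14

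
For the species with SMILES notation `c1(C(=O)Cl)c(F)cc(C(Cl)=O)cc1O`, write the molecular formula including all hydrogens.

C8H3Cl2FO3

Heavy atoms from the SMILES: 8 C, 2 Cl, 1 F, 3 O.
Implicit hydrogens by atom environment:
  4 × C (aromatic): no H
  2 × C (aromatic): 1 H each → 2
  2 × C: no H
  2 × Cl: no H
  2 × O: no H
  1 × F: no H
  1 × O: 1 H
  Total hydrogens = 3.
Molecular formula: C8H3Cl2FO3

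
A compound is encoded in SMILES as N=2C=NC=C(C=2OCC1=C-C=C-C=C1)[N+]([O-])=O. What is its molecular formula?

Heavy atoms from the SMILES: 11 C, 3 N, 3 O.
Implicit hydrogens by atom environment:
  7 × C (aromatic): 1 H each → 7
  3 × C (aromatic): no H
  2 × N (aromatic): no H
  2 × O: no H
  1 × C: 2 H
  1 × N (charge +1): no H
  1 × O (charge -1): no H
  Total hydrogens = 9.
Molecular formula: C11H9N3O3

C11H9N3O3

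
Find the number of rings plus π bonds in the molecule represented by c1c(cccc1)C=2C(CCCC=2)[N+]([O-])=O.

Molecular formula from the SMILES: C12H13NO2.
DoU = (2C + 2 + N − H − X)/2 = (2·12 + 2 + 1 − 13 − 0)/2 = 14/2 = 7.
(Structurally: 2 ring(s) + 5 π bond(s) = 7.)

7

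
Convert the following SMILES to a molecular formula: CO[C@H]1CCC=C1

Heavy atoms from the SMILES: 6 C, 1 O.
Implicit hydrogens by atom environment:
  3 × C: 1 H each → 3
  2 × C: 2 H each → 4
  1 × C: 3 H
  1 × O: no H
  Total hydrogens = 10.
Molecular formula: C6H10O

C6H10O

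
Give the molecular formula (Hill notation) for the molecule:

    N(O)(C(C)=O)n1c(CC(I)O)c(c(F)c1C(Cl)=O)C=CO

C11H11ClFIN2O5

Heavy atoms from the SMILES: 11 C, 1 Cl, 1 F, 1 I, 2 N, 5 O.
Implicit hydrogens by atom environment:
  4 × C (aromatic): no H
  3 × C: 1 H each → 3
  3 × O: 1 H each → 3
  2 × C: no H
  2 × O: no H
  1 × C: 3 H
  1 × C: 2 H
  1 × Cl: no H
  1 × F: no H
  1 × I: no H
  1 × N (aromatic): no H
  1 × N: no H
  Total hydrogens = 11.
Molecular formula: C11H11ClFIN2O5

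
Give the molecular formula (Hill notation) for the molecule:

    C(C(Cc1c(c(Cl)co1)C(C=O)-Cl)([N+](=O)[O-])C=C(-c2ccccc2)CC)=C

C20H19Cl2NO4

Heavy atoms from the SMILES: 20 C, 2 Cl, 1 N, 4 O.
Implicit hydrogens by atom environment:
  6 × C (aromatic): 1 H each → 6
  4 × C: 1 H each → 4
  4 × C (aromatic): no H
  3 × C: 2 H each → 6
  2 × C: no H
  2 × Cl: no H
  2 × O: no H
  1 × C: 3 H
  1 × N (charge +1): no H
  1 × O (aromatic): no H
  1 × O (charge -1): no H
  Total hydrogens = 19.
Molecular formula: C20H19Cl2NO4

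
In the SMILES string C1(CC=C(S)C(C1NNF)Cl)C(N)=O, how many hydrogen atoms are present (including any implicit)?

11

Hydrogens are implicit in SMILES; fill each atom to its normal valence:
  4 × C: 1 H each → 4
  2 × C: no H
  2 × N: 1 H each → 2
  1 × C: 2 H
  1 × Cl: no H
  1 × F: no H
  1 × N: 2 H
  1 × O: no H
  1 × S: 1 H
  Total hydrogens = 11.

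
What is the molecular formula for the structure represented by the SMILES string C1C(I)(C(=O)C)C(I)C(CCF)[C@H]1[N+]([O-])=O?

Heavy atoms from the SMILES: 9 C, 1 F, 2 I, 1 N, 3 O.
Implicit hydrogens by atom environment:
  3 × C: 2 H each → 6
  3 × C: 1 H each → 3
  2 × C: no H
  2 × I: no H
  2 × O: no H
  1 × C: 3 H
  1 × F: no H
  1 × N (charge +1): no H
  1 × O (charge -1): no H
  Total hydrogens = 12.
Molecular formula: C9H12FI2NO3

C9H12FI2NO3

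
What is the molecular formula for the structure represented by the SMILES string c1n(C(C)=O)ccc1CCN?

Heavy atoms from the SMILES: 8 C, 2 N, 1 O.
Implicit hydrogens by atom environment:
  3 × C (aromatic): 1 H each → 3
  2 × C: 2 H each → 4
  1 × C: 3 H
  1 × C (aromatic): no H
  1 × C: no H
  1 × N: 2 H
  1 × N (aromatic): no H
  1 × O: no H
  Total hydrogens = 12.
Molecular formula: C8H12N2O

C8H12N2O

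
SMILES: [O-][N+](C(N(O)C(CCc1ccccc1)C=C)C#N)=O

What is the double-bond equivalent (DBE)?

Molecular formula from the SMILES: C13H15N3O3.
DoU = (2C + 2 + N − H − X)/2 = (2·13 + 2 + 3 − 15 − 0)/2 = 16/2 = 8.
(Structurally: 1 ring(s) + 7 π bond(s) = 8.)

8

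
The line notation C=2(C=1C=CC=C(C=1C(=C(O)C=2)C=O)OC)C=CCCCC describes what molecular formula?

Heavy atoms from the SMILES: 18 C, 3 O.
Implicit hydrogens by atom environment:
  6 × C (aromatic): no H
  4 × C (aromatic): 1 H each → 4
  3 × C: 2 H each → 6
  3 × C: 1 H each → 3
  2 × C: 3 H each → 6
  2 × O: no H
  1 × O: 1 H
  Total hydrogens = 20.
Molecular formula: C18H20O3

C18H20O3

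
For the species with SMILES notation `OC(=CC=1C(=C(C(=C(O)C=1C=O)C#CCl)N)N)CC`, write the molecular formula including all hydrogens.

Heavy atoms from the SMILES: 13 C, 1 Cl, 2 N, 3 O.
Implicit hydrogens by atom environment:
  6 × C (aromatic): no H
  3 × C: no H
  2 × C: 1 H each → 2
  2 × N: 2 H each → 4
  2 × O: 1 H each → 2
  1 × C: 3 H
  1 × C: 2 H
  1 × Cl: no H
  1 × O: no H
  Total hydrogens = 13.
Molecular formula: C13H13ClN2O3

C13H13ClN2O3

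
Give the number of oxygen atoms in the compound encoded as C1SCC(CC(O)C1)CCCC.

The symbol for oxygen appears 1 time in the SMILES.

1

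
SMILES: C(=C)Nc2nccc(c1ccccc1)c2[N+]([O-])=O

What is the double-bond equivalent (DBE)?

10

Molecular formula from the SMILES: C13H11N3O2.
DoU = (2C + 2 + N − H − X)/2 = (2·13 + 2 + 3 − 11 − 0)/2 = 20/2 = 10.
(Structurally: 2 ring(s) + 8 π bond(s) = 10.)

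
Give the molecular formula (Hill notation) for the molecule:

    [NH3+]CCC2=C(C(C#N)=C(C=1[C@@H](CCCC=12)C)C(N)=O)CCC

Heavy atoms from the SMILES: 18 C, 3 N, 1 O.
Implicit hydrogens by atom environment:
  7 × C: 2 H each → 14
  6 × C (aromatic): no H
  2 × C: 3 H each → 6
  2 × C: no H
  1 × C: 1 H
  1 × N (charge +1): 3 H
  1 × N: 2 H
  1 × N: no H
  1 × O: no H
  Total hydrogens = 26.
Net charge +1.
Molecular formula: C18H26N3O+

C18H26N3O+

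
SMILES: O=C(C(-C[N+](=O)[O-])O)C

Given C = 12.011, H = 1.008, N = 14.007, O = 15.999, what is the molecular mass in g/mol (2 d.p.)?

133.10

Molecular formula: C4H7NO4.
M = 4×12.011 + 7×1.008 + 1×14.007 + 4×15.999 = 133.10 g/mol.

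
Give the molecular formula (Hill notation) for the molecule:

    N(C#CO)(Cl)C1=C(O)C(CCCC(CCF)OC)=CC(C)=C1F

Heavy atoms from the SMILES: 16 C, 1 Cl, 2 F, 1 N, 3 O.
Implicit hydrogens by atom environment:
  5 × C: 2 H each → 10
  5 × C (aromatic): no H
  2 × C: 3 H each → 6
  2 × C: no H
  2 × F: no H
  2 × O: 1 H each → 2
  1 × C (aromatic): 1 H
  1 × C: 1 H
  1 × Cl: no H
  1 × N: no H
  1 × O: no H
  Total hydrogens = 20.
Molecular formula: C16H20ClF2NO3

C16H20ClF2NO3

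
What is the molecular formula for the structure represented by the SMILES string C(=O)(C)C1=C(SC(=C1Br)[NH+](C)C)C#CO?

Heavy atoms from the SMILES: 1 Br, 10 C, 1 N, 2 O, 1 S.
Implicit hydrogens by atom environment:
  4 × C (aromatic): no H
  3 × C: 3 H each → 9
  3 × C: no H
  1 × Br: no H
  1 × N (charge +1): 1 H
  1 × O: 1 H
  1 × O: no H
  1 × S (aromatic): no H
  Total hydrogens = 11.
Net charge +1.
Molecular formula: C10H11BrNO2S+

C10H11BrNO2S+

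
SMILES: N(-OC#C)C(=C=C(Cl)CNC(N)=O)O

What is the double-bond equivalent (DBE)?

5

Molecular formula from the SMILES: C7H8ClN3O3.
DoU = (2C + 2 + N − H − X)/2 = (2·7 + 2 + 3 − 8 − 1)/2 = 10/2 = 5.
(Structurally: 0 ring(s) + 5 π bond(s) = 5.)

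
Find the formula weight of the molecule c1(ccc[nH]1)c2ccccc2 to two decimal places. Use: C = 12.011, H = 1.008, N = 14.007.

Molecular formula: C10H9N.
M = 10×12.011 + 9×1.008 + 1×14.007 = 143.19 g/mol.

143.19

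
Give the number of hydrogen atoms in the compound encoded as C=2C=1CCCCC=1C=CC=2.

12

Hydrogens are implicit in SMILES; fill each atom to its normal valence:
  4 × C: 2 H each → 8
  4 × C (aromatic): 1 H each → 4
  2 × C (aromatic): no H
  Total hydrogens = 12.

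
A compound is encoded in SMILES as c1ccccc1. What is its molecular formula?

Heavy atoms from the SMILES: 6 C.
Implicit hydrogens by atom environment:
  6 × C (aromatic): 1 H each → 6
  Total hydrogens = 6.
Molecular formula: C6H6

C6H6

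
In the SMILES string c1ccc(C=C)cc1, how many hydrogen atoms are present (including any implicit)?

Hydrogens are implicit in SMILES; fill each atom to its normal valence:
  5 × C (aromatic): 1 H each → 5
  1 × C: 2 H
  1 × C: 1 H
  1 × C (aromatic): no H
  Total hydrogens = 8.

8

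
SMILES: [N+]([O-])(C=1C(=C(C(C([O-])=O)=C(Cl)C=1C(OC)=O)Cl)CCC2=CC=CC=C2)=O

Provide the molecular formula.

C17H12Cl2NO6-

Heavy atoms from the SMILES: 17 C, 2 Cl, 1 N, 6 O.
Implicit hydrogens by atom environment:
  7 × C (aromatic): no H
  5 × C (aromatic): 1 H each → 5
  4 × O: no H
  2 × C: 2 H each → 4
  2 × C: no H
  2 × Cl: no H
  2 × O (charge -1): no H
  1 × C: 3 H
  1 × N (charge +1): no H
  Total hydrogens = 12.
Net charge -1.
Molecular formula: C17H12Cl2NO6-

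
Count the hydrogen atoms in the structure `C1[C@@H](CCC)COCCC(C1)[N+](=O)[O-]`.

Hydrogens are implicit in SMILES; fill each atom to its normal valence:
  7 × C: 2 H each → 14
  2 × C: 1 H each → 2
  2 × O: no H
  1 × C: 3 H
  1 × N (charge +1): no H
  1 × O (charge -1): no H
  Total hydrogens = 19.

19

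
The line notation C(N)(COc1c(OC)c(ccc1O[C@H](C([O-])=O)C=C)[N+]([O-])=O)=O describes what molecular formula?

Heavy atoms from the SMILES: 13 C, 2 N, 8 O.
Implicit hydrogens by atom environment:
  6 × O: no H
  4 × C (aromatic): no H
  2 × C: 2 H each → 4
  2 × C (aromatic): 1 H each → 2
  2 × C: 1 H each → 2
  2 × C: no H
  2 × O (charge -1): no H
  1 × C: 3 H
  1 × N: 2 H
  1 × N (charge +1): no H
  Total hydrogens = 13.
Net charge -1.
Molecular formula: C13H13N2O8-

C13H13N2O8-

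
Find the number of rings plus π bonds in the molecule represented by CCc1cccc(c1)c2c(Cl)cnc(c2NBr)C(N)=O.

9

Molecular formula from the SMILES: C14H13BrClN3O.
DoU = (2C + 2 + N − H − X)/2 = (2·14 + 2 + 3 − 13 − 2)/2 = 18/2 = 9.
(Structurally: 2 ring(s) + 7 π bond(s) = 9.)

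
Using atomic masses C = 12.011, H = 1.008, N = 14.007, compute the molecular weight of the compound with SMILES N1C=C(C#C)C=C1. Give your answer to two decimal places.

91.11

Molecular formula: C6H5N.
M = 6×12.011 + 5×1.008 + 1×14.007 = 91.11 g/mol.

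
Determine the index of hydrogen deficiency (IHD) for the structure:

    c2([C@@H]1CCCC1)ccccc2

Molecular formula from the SMILES: C11H14.
DoU = (2C + 2 + N − H − X)/2 = (2·11 + 2 + 0 − 14 − 0)/2 = 10/2 = 5.
(Structurally: 2 ring(s) + 3 π bond(s) = 5.)

5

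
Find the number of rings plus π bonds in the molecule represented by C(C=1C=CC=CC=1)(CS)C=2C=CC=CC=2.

8

Molecular formula from the SMILES: C14H14S.
DoU = (2C + 2 + N − H − X)/2 = (2·14 + 2 + 0 − 14 − 0)/2 = 16/2 = 8.
(Structurally: 2 ring(s) + 6 π bond(s) = 8.)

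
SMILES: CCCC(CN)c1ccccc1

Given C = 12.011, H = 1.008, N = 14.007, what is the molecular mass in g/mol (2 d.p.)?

163.26

Molecular formula: C11H17N.
M = 11×12.011 + 17×1.008 + 1×14.007 = 163.26 g/mol.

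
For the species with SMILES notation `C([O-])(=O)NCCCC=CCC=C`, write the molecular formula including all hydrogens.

C9H14NO2-

Heavy atoms from the SMILES: 9 C, 1 N, 2 O.
Implicit hydrogens by atom environment:
  5 × C: 2 H each → 10
  3 × C: 1 H each → 3
  1 × C: no H
  1 × N: 1 H
  1 × O: no H
  1 × O (charge -1): no H
  Total hydrogens = 14.
Net charge -1.
Molecular formula: C9H14NO2-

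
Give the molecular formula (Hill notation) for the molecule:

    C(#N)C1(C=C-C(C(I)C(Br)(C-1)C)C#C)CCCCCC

C17H23BrIN

Heavy atoms from the SMILES: 1 Br, 17 C, 1 I, 1 N.
Implicit hydrogens by atom environment:
  6 × C: 2 H each → 12
  5 × C: 1 H each → 5
  4 × C: no H
  2 × C: 3 H each → 6
  1 × Br: no H
  1 × I: no H
  1 × N: no H
  Total hydrogens = 23.
Molecular formula: C17H23BrIN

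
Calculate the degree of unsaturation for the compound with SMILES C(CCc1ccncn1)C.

Molecular formula from the SMILES: C8H12N2.
DoU = (2C + 2 + N − H − X)/2 = (2·8 + 2 + 2 − 12 − 0)/2 = 8/2 = 4.
(Structurally: 1 ring(s) + 3 π bond(s) = 4.)

4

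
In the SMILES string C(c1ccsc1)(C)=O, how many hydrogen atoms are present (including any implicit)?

Hydrogens are implicit in SMILES; fill each atom to its normal valence:
  3 × C (aromatic): 1 H each → 3
  1 × C: 3 H
  1 × C (aromatic): no H
  1 × C: no H
  1 × O: no H
  1 × S (aromatic): no H
  Total hydrogens = 6.

6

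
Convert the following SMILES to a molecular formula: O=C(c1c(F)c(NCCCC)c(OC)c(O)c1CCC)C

C16H24FNO3

Heavy atoms from the SMILES: 16 C, 1 F, 1 N, 3 O.
Implicit hydrogens by atom environment:
  6 × C (aromatic): no H
  5 × C: 2 H each → 10
  4 × C: 3 H each → 12
  2 × O: no H
  1 × C: no H
  1 × F: no H
  1 × N: 1 H
  1 × O: 1 H
  Total hydrogens = 24.
Molecular formula: C16H24FNO3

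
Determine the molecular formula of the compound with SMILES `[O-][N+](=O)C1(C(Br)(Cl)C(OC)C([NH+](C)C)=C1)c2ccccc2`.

Heavy atoms from the SMILES: 1 Br, 14 C, 1 Cl, 2 N, 3 O.
Implicit hydrogens by atom environment:
  5 × C (aromatic): 1 H each → 5
  3 × C: 3 H each → 9
  3 × C: no H
  2 × C: 1 H each → 2
  2 × O: no H
  1 × Br: no H
  1 × C (aromatic): no H
  1 × Cl: no H
  1 × N (charge +1): 1 H
  1 × N (charge +1): no H
  1 × O (charge -1): no H
  Total hydrogens = 17.
Net charge +1.
Molecular formula: C14H17BrClN2O3+

C14H17BrClN2O3+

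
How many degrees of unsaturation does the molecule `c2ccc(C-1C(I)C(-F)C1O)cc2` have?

5

Molecular formula from the SMILES: C10H10FIO.
DoU = (2C + 2 + N − H − X)/2 = (2·10 + 2 + 0 − 10 − 2)/2 = 10/2 = 5.
(Structurally: 2 ring(s) + 3 π bond(s) = 5.)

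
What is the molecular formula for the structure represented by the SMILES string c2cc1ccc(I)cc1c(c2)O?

C10H7IO

Heavy atoms from the SMILES: 10 C, 1 I, 1 O.
Implicit hydrogens by atom environment:
  6 × C (aromatic): 1 H each → 6
  4 × C (aromatic): no H
  1 × I: no H
  1 × O: 1 H
  Total hydrogens = 7.
Molecular formula: C10H7IO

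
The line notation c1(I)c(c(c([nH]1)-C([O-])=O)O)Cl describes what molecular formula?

C5H2ClINO3-

Heavy atoms from the SMILES: 5 C, 1 Cl, 1 I, 1 N, 3 O.
Implicit hydrogens by atom environment:
  4 × C (aromatic): no H
  1 × C: no H
  1 × Cl: no H
  1 × I: no H
  1 × N (aromatic): 1 H
  1 × O: 1 H
  1 × O: no H
  1 × O (charge -1): no H
  Total hydrogens = 2.
Net charge -1.
Molecular formula: C5H2ClINO3-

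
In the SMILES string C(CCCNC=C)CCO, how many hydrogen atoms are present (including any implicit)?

Hydrogens are implicit in SMILES; fill each atom to its normal valence:
  7 × C: 2 H each → 14
  1 × C: 1 H
  1 × N: 1 H
  1 × O: 1 H
  Total hydrogens = 17.

17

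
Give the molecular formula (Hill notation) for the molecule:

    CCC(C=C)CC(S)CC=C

Heavy atoms from the SMILES: 10 C, 1 S.
Implicit hydrogens by atom environment:
  5 × C: 2 H each → 10
  4 × C: 1 H each → 4
  1 × C: 3 H
  1 × S: 1 H
  Total hydrogens = 18.
Molecular formula: C10H18S

C10H18S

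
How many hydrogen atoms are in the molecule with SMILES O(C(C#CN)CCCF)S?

10

Hydrogens are implicit in SMILES; fill each atom to its normal valence:
  3 × C: 2 H each → 6
  2 × C: no H
  1 × C: 1 H
  1 × F: no H
  1 × N: 2 H
  1 × O: no H
  1 × S: 1 H
  Total hydrogens = 10.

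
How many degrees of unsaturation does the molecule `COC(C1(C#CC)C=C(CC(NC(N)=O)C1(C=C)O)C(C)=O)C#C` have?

Molecular formula from the SMILES: C18H22N2O4.
DoU = (2C + 2 + N − H − X)/2 = (2·18 + 2 + 2 − 22 − 0)/2 = 18/2 = 9.
(Structurally: 1 ring(s) + 8 π bond(s) = 9.)

9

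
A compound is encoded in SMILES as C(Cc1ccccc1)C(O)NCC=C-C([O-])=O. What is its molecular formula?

C13H16NO3-

Heavy atoms from the SMILES: 13 C, 1 N, 3 O.
Implicit hydrogens by atom environment:
  5 × C (aromatic): 1 H each → 5
  3 × C: 2 H each → 6
  3 × C: 1 H each → 3
  1 × C (aromatic): no H
  1 × C: no H
  1 × N: 1 H
  1 × O: 1 H
  1 × O: no H
  1 × O (charge -1): no H
  Total hydrogens = 16.
Net charge -1.
Molecular formula: C13H16NO3-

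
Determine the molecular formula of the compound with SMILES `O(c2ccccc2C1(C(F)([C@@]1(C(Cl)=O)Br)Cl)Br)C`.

C11H7Br2Cl2FO2

Heavy atoms from the SMILES: 2 Br, 11 C, 2 Cl, 1 F, 2 O.
Implicit hydrogens by atom environment:
  4 × C (aromatic): 1 H each → 4
  4 × C: no H
  2 × Br: no H
  2 × C (aromatic): no H
  2 × Cl: no H
  2 × O: no H
  1 × C: 3 H
  1 × F: no H
  Total hydrogens = 7.
Molecular formula: C11H7Br2Cl2FO2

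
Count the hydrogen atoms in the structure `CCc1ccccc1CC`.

Hydrogens are implicit in SMILES; fill each atom to its normal valence:
  4 × C (aromatic): 1 H each → 4
  2 × C: 3 H each → 6
  2 × C: 2 H each → 4
  2 × C (aromatic): no H
  Total hydrogens = 14.

14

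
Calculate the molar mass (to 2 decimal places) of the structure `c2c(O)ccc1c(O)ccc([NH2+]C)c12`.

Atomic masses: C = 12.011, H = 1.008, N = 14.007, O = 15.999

Molecular formula: C11H12NO2+.
M = 11×12.011 + 12×1.008 + 1×14.007 + 2×15.999 = 190.22 g/mol.

190.22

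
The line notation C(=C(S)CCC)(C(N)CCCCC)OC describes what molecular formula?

C12H25NOS

Heavy atoms from the SMILES: 12 C, 1 N, 1 O, 1 S.
Implicit hydrogens by atom environment:
  6 × C: 2 H each → 12
  3 × C: 3 H each → 9
  2 × C: no H
  1 × C: 1 H
  1 × N: 2 H
  1 × O: no H
  1 × S: 1 H
  Total hydrogens = 25.
Molecular formula: C12H25NOS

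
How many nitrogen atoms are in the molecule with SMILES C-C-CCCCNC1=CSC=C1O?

The symbol for nitrogen appears 1 time in the SMILES.

1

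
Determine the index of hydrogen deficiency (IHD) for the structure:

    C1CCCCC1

Molecular formula from the SMILES: C6H12.
DoU = (2C + 2 + N − H − X)/2 = (2·6 + 2 + 0 − 12 − 0)/2 = 2/2 = 1.
(Structurally: 1 ring(s) + 0 π bond(s) = 1.)

1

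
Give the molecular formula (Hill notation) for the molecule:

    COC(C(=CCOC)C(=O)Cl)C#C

Heavy atoms from the SMILES: 9 C, 1 Cl, 3 O.
Implicit hydrogens by atom environment:
  3 × C: 1 H each → 3
  3 × C: no H
  3 × O: no H
  2 × C: 3 H each → 6
  1 × C: 2 H
  1 × Cl: no H
  Total hydrogens = 11.
Molecular formula: C9H11ClO3

C9H11ClO3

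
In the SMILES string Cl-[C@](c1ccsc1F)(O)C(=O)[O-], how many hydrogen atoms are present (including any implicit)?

3

Hydrogens are implicit in SMILES; fill each atom to its normal valence:
  2 × C (aromatic): 1 H each → 2
  2 × C (aromatic): no H
  2 × C: no H
  1 × Cl: no H
  1 × F: no H
  1 × O: 1 H
  1 × O: no H
  1 × O (charge -1): no H
  1 × S (aromatic): no H
  Total hydrogens = 3.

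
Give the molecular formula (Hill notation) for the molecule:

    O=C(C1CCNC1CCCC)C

Heavy atoms from the SMILES: 10 C, 1 N, 1 O.
Implicit hydrogens by atom environment:
  5 × C: 2 H each → 10
  2 × C: 3 H each → 6
  2 × C: 1 H each → 2
  1 × C: no H
  1 × N: 1 H
  1 × O: no H
  Total hydrogens = 19.
Molecular formula: C10H19NO

C10H19NO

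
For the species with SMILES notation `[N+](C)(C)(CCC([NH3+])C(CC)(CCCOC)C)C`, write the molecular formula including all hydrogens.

[C14H34N2O]2+

Heavy atoms from the SMILES: 14 C, 2 N, 1 O.
Implicit hydrogens by atom environment:
  6 × C: 3 H each → 18
  6 × C: 2 H each → 12
  1 × C: 1 H
  1 × C: no H
  1 × N (charge +1): 3 H
  1 × N (charge +1): no H
  1 × O: no H
  Total hydrogens = 34.
Net charge +2.
Molecular formula: [C14H34N2O]2+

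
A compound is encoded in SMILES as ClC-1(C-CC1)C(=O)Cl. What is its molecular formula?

C5H6Cl2O

Heavy atoms from the SMILES: 5 C, 2 Cl, 1 O.
Implicit hydrogens by atom environment:
  3 × C: 2 H each → 6
  2 × C: no H
  2 × Cl: no H
  1 × O: no H
  Total hydrogens = 6.
Molecular formula: C5H6Cl2O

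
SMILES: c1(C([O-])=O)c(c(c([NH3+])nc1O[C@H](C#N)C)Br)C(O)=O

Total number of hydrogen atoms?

Hydrogens are implicit in SMILES; fill each atom to its normal valence:
  5 × C (aromatic): no H
  3 × C: no H
  3 × O: no H
  1 × Br: no H
  1 × C: 3 H
  1 × C: 1 H
  1 × N (charge +1): 3 H
  1 × N (aromatic): no H
  1 × N: no H
  1 × O: 1 H
  1 × O (charge -1): no H
  Total hydrogens = 8.

8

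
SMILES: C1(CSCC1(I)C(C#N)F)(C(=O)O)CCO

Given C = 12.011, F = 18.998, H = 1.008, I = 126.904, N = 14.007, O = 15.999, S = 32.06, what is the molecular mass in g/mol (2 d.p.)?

Molecular formula: C9H11FINO3S.
M = 9×12.011 + 1×18.998 + 11×1.008 + 1×126.904 + 1×14.007 + 3×15.999 + 1×32.06 = 359.15 g/mol.

359.15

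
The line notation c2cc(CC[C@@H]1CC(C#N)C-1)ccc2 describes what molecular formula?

Heavy atoms from the SMILES: 13 C, 1 N.
Implicit hydrogens by atom environment:
  5 × C (aromatic): 1 H each → 5
  4 × C: 2 H each → 8
  2 × C: 1 H each → 2
  1 × C: no H
  1 × C (aromatic): no H
  1 × N: no H
  Total hydrogens = 15.
Molecular formula: C13H15N

C13H15N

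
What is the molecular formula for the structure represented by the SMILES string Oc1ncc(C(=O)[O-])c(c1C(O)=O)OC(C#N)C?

C10H7N2O6-

Heavy atoms from the SMILES: 10 C, 2 N, 6 O.
Implicit hydrogens by atom environment:
  4 × C (aromatic): no H
  3 × C: no H
  3 × O: no H
  2 × O: 1 H each → 2
  1 × C: 3 H
  1 × C (aromatic): 1 H
  1 × C: 1 H
  1 × N (aromatic): no H
  1 × N: no H
  1 × O (charge -1): no H
  Total hydrogens = 7.
Net charge -1.
Molecular formula: C10H7N2O6-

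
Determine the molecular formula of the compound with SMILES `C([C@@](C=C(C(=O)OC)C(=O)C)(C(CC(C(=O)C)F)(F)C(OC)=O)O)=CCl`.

Heavy atoms from the SMILES: 16 C, 1 Cl, 2 F, 7 O.
Implicit hydrogens by atom environment:
  7 × C: no H
  6 × O: no H
  4 × C: 3 H each → 12
  4 × C: 1 H each → 4
  2 × F: no H
  1 × C: 2 H
  1 × Cl: no H
  1 × O: 1 H
  Total hydrogens = 19.
Molecular formula: C16H19ClF2O7

C16H19ClF2O7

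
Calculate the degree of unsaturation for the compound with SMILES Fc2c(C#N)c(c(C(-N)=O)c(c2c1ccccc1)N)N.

11

Molecular formula from the SMILES: C14H11FN4O.
DoU = (2C + 2 + N − H − X)/2 = (2·14 + 2 + 4 − 11 − 1)/2 = 22/2 = 11.
(Structurally: 2 ring(s) + 9 π bond(s) = 11.)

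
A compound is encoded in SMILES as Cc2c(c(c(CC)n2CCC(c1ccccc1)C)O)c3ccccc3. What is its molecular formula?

C23H27NO

Heavy atoms from the SMILES: 23 C, 1 N, 1 O.
Implicit hydrogens by atom environment:
  10 × C (aromatic): 1 H each → 10
  6 × C (aromatic): no H
  3 × C: 3 H each → 9
  3 × C: 2 H each → 6
  1 × C: 1 H
  1 × N (aromatic): no H
  1 × O: 1 H
  Total hydrogens = 27.
Molecular formula: C23H27NO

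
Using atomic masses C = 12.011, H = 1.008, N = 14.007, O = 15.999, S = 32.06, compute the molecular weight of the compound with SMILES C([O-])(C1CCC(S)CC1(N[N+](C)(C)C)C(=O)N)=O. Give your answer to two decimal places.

275.37

Molecular formula: C11H21N3O3S.
M = 11×12.011 + 21×1.008 + 3×14.007 + 3×15.999 + 1×32.06 = 275.37 g/mol.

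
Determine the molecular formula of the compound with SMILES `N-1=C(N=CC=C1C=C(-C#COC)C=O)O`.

C10H8N2O3

Heavy atoms from the SMILES: 10 C, 2 N, 3 O.
Implicit hydrogens by atom environment:
  3 × C: no H
  2 × C (aromatic): 1 H each → 2
  2 × C: 1 H each → 2
  2 × C (aromatic): no H
  2 × N (aromatic): no H
  2 × O: no H
  1 × C: 3 H
  1 × O: 1 H
  Total hydrogens = 8.
Molecular formula: C10H8N2O3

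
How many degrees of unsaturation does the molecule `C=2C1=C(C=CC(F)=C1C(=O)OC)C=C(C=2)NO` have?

Molecular formula from the SMILES: C12H10FNO3.
DoU = (2C + 2 + N − H − X)/2 = (2·12 + 2 + 1 − 10 − 1)/2 = 16/2 = 8.
(Structurally: 2 ring(s) + 6 π bond(s) = 8.)

8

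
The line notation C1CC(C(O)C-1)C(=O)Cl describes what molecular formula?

Heavy atoms from the SMILES: 6 C, 1 Cl, 2 O.
Implicit hydrogens by atom environment:
  3 × C: 2 H each → 6
  2 × C: 1 H each → 2
  1 × C: no H
  1 × Cl: no H
  1 × O: 1 H
  1 × O: no H
  Total hydrogens = 9.
Molecular formula: C6H9ClO2

C6H9ClO2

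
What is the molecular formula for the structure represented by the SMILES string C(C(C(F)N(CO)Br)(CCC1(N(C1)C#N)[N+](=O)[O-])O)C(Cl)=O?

C10H13BrClFN4O5

Heavy atoms from the SMILES: 1 Br, 10 C, 1 Cl, 1 F, 4 N, 5 O.
Implicit hydrogens by atom environment:
  5 × C: 2 H each → 10
  4 × C: no H
  3 × N: no H
  2 × O: 1 H each → 2
  2 × O: no H
  1 × Br: no H
  1 × C: 1 H
  1 × Cl: no H
  1 × F: no H
  1 × N (charge +1): no H
  1 × O (charge -1): no H
  Total hydrogens = 13.
Molecular formula: C10H13BrClFN4O5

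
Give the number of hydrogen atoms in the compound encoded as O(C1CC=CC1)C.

Hydrogens are implicit in SMILES; fill each atom to its normal valence:
  3 × C: 1 H each → 3
  2 × C: 2 H each → 4
  1 × C: 3 H
  1 × O: no H
  Total hydrogens = 10.

10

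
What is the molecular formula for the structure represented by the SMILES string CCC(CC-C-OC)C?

C8H18O

Heavy atoms from the SMILES: 8 C, 1 O.
Implicit hydrogens by atom environment:
  4 × C: 2 H each → 8
  3 × C: 3 H each → 9
  1 × C: 1 H
  1 × O: no H
  Total hydrogens = 18.
Molecular formula: C8H18O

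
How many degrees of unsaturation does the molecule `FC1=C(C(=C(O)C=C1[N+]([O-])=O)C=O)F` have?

6

Molecular formula from the SMILES: C7H3F2NO4.
DoU = (2C + 2 + N − H − X)/2 = (2·7 + 2 + 1 − 3 − 2)/2 = 12/2 = 6.
(Structurally: 1 ring(s) + 5 π bond(s) = 6.)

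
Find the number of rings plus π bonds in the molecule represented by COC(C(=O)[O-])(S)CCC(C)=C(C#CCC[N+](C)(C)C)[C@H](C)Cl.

4

Molecular formula from the SMILES: C17H28ClNO3S.
DoU = (2C + 2 + N − H − X)/2 = (2·17 + 2 + 1 − 28 − 1)/2 = 8/2 = 4.
(Structurally: 0 ring(s) + 4 π bond(s) = 4.)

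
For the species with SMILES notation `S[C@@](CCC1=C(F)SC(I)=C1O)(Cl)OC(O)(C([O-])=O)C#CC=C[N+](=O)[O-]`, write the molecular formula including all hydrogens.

C13H9ClFINO7S2-

Heavy atoms from the SMILES: 13 C, 1 Cl, 1 F, 1 I, 1 N, 7 O, 2 S.
Implicit hydrogens by atom environment:
  5 × C: no H
  4 × C (aromatic): no H
  3 × O: no H
  2 × C: 2 H each → 4
  2 × C: 1 H each → 2
  2 × O: 1 H each → 2
  2 × O (charge -1): no H
  1 × Cl: no H
  1 × F: no H
  1 × I: no H
  1 × N (charge +1): no H
  1 × S: 1 H
  1 × S (aromatic): no H
  Total hydrogens = 9.
Net charge -1.
Molecular formula: C13H9ClFINO7S2-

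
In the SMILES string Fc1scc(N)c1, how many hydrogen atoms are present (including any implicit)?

Hydrogens are implicit in SMILES; fill each atom to its normal valence:
  2 × C (aromatic): 1 H each → 2
  2 × C (aromatic): no H
  1 × F: no H
  1 × N: 2 H
  1 × S (aromatic): no H
  Total hydrogens = 4.

4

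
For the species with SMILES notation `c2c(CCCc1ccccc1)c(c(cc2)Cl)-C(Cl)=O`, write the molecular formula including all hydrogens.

Heavy atoms from the SMILES: 16 C, 2 Cl, 1 O.
Implicit hydrogens by atom environment:
  8 × C (aromatic): 1 H each → 8
  4 × C (aromatic): no H
  3 × C: 2 H each → 6
  2 × Cl: no H
  1 × C: no H
  1 × O: no H
  Total hydrogens = 14.
Molecular formula: C16H14Cl2O

C16H14Cl2O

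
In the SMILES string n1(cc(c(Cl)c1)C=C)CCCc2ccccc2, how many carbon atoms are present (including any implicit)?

15

The symbol for carbon appears 15 times in the SMILES. Lowercase c denotes aromatic carbon and counts toward C.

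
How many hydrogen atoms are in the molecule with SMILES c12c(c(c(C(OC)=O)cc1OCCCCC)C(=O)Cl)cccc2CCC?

Hydrogens are implicit in SMILES; fill each atom to its normal valence:
  6 × C: 2 H each → 12
  6 × C (aromatic): no H
  4 × C (aromatic): 1 H each → 4
  4 × O: no H
  3 × C: 3 H each → 9
  2 × C: no H
  1 × Cl: no H
  Total hydrogens = 25.

25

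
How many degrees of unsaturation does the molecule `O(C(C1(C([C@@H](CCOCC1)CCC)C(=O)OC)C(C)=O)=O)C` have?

4

Molecular formula from the SMILES: C16H26O6.
DoU = (2C + 2 + N − H − X)/2 = (2·16 + 2 + 0 − 26 − 0)/2 = 8/2 = 4.
(Structurally: 1 ring(s) + 3 π bond(s) = 4.)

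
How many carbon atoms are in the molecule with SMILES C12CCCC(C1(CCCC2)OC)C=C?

The symbol for carbon appears 13 times in the SMILES.

13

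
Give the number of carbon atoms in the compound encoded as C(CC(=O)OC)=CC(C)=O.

The symbol for carbon appears 7 times in the SMILES.

7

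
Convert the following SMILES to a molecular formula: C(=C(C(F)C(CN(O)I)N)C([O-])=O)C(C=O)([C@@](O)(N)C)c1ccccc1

Heavy atoms from the SMILES: 16 C, 1 F, 1 I, 3 N, 5 O.
Implicit hydrogens by atom environment:
  5 × C (aromatic): 1 H each → 5
  4 × C: 1 H each → 4
  4 × C: no H
  2 × N: 2 H each → 4
  2 × O: 1 H each → 2
  2 × O: no H
  1 × C: 3 H
  1 × C: 2 H
  1 × C (aromatic): no H
  1 × F: no H
  1 × I: no H
  1 × N: no H
  1 × O (charge -1): no H
  Total hydrogens = 20.
Net charge -1.
Molecular formula: C16H20FIN3O5-

C16H20FIN3O5-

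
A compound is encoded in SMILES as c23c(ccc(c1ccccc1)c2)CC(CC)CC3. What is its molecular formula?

C18H20

Heavy atoms from the SMILES: 18 C.
Implicit hydrogens by atom environment:
  8 × C (aromatic): 1 H each → 8
  4 × C: 2 H each → 8
  4 × C (aromatic): no H
  1 × C: 3 H
  1 × C: 1 H
  Total hydrogens = 20.
Molecular formula: C18H20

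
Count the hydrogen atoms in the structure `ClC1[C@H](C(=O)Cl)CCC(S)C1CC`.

14

Hydrogens are implicit in SMILES; fill each atom to its normal valence:
  4 × C: 1 H each → 4
  3 × C: 2 H each → 6
  2 × Cl: no H
  1 × C: 3 H
  1 × C: no H
  1 × O: no H
  1 × S: 1 H
  Total hydrogens = 14.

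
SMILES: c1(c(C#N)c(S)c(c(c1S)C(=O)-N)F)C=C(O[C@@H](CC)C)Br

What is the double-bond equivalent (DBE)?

Molecular formula from the SMILES: C14H14BrFN2O2S2.
DoU = (2C + 2 + N − H − X)/2 = (2·14 + 2 + 2 − 14 − 2)/2 = 16/2 = 8.
(Structurally: 1 ring(s) + 7 π bond(s) = 8.)

8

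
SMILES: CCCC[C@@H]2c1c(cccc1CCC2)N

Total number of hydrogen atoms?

Hydrogens are implicit in SMILES; fill each atom to its normal valence:
  6 × C: 2 H each → 12
  3 × C (aromatic): 1 H each → 3
  3 × C (aromatic): no H
  1 × C: 3 H
  1 × C: 1 H
  1 × N: 2 H
  Total hydrogens = 21.

21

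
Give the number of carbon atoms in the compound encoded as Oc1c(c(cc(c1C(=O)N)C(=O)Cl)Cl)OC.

9

The symbol for carbon appears 9 times in the SMILES. Lowercase c denotes aromatic carbon and counts toward C.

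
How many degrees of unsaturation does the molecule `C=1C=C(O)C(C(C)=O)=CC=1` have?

5

Molecular formula from the SMILES: C8H8O2.
DoU = (2C + 2 + N − H − X)/2 = (2·8 + 2 + 0 − 8 − 0)/2 = 10/2 = 5.
(Structurally: 1 ring(s) + 4 π bond(s) = 5.)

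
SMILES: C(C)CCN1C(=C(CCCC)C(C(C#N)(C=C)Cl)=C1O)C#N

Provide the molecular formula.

Heavy atoms from the SMILES: 17 C, 1 Cl, 3 N, 1 O.
Implicit hydrogens by atom environment:
  7 × C: 2 H each → 14
  4 × C (aromatic): no H
  3 × C: no H
  2 × C: 3 H each → 6
  2 × N: no H
  1 × C: 1 H
  1 × Cl: no H
  1 × N (aromatic): no H
  1 × O: 1 H
  Total hydrogens = 22.
Molecular formula: C17H22ClN3O

C17H22ClN3O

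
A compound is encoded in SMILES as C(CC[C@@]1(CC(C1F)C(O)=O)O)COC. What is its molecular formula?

Heavy atoms from the SMILES: 10 C, 1 F, 4 O.
Implicit hydrogens by atom environment:
  5 × C: 2 H each → 10
  2 × C: 1 H each → 2
  2 × C: no H
  2 × O: 1 H each → 2
  2 × O: no H
  1 × C: 3 H
  1 × F: no H
  Total hydrogens = 17.
Molecular formula: C10H17FO4

C10H17FO4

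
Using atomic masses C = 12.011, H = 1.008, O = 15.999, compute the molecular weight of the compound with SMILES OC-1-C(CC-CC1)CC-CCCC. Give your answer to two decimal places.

184.32

Molecular formula: C12H24O.
M = 12×12.011 + 24×1.008 + 1×15.999 = 184.32 g/mol.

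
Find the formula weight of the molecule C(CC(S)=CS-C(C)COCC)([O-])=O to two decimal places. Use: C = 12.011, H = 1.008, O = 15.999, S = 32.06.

Molecular formula: C9H15O3S2-.
M = 9×12.011 + 15×1.008 + 3×15.999 + 2×32.06 = 235.34 g/mol.

235.34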